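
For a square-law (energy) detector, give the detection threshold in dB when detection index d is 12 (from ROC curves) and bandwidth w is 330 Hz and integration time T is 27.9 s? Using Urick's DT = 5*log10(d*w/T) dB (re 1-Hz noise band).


DT = 5*log10(d*w/T) = 5*log10(12 * 330 / 27.9) = 5*log10(141.94) = 10.76

10.76 dB


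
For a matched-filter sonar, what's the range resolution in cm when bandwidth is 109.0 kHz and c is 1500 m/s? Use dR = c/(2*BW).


0.69 cm


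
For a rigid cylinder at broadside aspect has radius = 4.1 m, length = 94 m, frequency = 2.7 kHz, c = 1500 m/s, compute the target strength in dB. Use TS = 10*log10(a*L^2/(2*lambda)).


lambda = 1500/2700 = 0.55556 m
TS = 10*log10(4.1*94^2/(2*0.55556)) = 45.13

45.13 dB


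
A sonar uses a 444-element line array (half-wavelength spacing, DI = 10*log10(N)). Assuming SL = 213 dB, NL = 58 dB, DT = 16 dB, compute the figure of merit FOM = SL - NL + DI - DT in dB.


165.47 dB


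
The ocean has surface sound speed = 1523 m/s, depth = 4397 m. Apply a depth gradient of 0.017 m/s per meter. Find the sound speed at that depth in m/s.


c = 1523 + 0.017 * 4397 = 1597.749

1597.749 m/s


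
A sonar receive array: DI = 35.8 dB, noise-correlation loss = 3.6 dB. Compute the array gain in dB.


32.2 dB


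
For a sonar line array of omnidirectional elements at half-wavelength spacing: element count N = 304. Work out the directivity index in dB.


24.83 dB


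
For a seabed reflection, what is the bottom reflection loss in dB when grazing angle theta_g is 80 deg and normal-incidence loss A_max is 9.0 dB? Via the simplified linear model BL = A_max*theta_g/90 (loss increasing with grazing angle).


BL = A_max * theta_g / 90 = 9.0 * 80 / 90 = 8.0

8.0 dB


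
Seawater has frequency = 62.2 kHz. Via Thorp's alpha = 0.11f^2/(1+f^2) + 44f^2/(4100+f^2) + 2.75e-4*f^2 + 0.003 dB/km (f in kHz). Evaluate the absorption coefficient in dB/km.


f^2 = 3868.84
alpha = 0.11*3868.84/(1+3868.84) + 44*3868.84/(4100+3868.84) + 2.75e-4*3868.84 + 0.003 = 22.539

22.539 dB/km


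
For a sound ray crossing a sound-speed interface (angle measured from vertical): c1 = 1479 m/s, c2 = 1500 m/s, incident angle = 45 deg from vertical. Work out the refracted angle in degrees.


sin(theta2) = (c2/c1)*sin(theta1) = (1500/1479)*sin(45 deg) = 0.71715
theta2 = arcsin(0.71715) = 45.82

45.82 deg


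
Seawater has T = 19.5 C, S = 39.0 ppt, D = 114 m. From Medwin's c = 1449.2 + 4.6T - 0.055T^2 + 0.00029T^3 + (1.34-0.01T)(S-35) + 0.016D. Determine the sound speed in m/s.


1526.54 m/s


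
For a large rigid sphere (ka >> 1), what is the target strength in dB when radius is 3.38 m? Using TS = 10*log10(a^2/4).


TS = 10*log10(3.38^2 / 4) = 10*log10(2.8561) = 4.56

4.56 dB


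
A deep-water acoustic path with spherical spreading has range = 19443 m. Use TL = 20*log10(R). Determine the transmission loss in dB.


TL = 20*log10(19443) = 85.78

85.78 dB


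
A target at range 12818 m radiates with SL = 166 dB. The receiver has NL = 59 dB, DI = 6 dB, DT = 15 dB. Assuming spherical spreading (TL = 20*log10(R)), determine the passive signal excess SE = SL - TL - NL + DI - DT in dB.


15.84 dB


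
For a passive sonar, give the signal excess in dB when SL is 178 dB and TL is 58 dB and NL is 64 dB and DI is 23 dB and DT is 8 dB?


71 dB


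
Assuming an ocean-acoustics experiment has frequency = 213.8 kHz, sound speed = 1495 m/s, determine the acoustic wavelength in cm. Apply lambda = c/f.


lambda = c/f = 1495 / 213800 = 0.007 m = 0.7 cm

0.7 cm


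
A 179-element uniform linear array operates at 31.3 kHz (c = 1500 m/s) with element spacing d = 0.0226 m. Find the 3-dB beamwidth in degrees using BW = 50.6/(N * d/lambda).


0.6 deg


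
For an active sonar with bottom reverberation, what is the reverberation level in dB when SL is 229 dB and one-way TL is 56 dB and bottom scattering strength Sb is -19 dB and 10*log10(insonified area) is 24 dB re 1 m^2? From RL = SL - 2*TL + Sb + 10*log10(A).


122 dB


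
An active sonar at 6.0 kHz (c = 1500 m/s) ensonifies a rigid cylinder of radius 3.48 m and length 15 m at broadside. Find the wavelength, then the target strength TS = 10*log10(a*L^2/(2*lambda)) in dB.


Step 1: lambda = c/f = 1500/6000 = 0.25 m
Step 2: TS = 10*log10(a*L^2/(2*lambda)) = 10*log10(3.48*15^2/(2*0.25)) = 31.95

31.95 dB


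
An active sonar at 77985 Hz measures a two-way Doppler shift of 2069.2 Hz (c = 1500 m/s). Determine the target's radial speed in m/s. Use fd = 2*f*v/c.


From fd = 2*f*v/c, v = c*fd/(2*f) = 1500 * 2069.2 / (2*77985) = 19.9

19.9 m/s


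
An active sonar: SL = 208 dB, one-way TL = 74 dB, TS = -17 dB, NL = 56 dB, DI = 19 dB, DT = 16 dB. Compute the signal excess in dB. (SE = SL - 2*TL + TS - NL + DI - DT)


SE = SL - 2*TL + TS - NL + DI - DT = 208 - 2*74 + (-17) - 56 + 19 - 16 = -10

-10 dB


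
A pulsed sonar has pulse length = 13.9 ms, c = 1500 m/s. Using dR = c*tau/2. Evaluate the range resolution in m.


10.425 m


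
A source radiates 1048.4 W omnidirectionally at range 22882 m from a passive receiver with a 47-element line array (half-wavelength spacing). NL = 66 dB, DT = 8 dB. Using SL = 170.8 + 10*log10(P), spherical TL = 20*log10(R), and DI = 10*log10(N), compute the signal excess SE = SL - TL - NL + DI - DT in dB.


Step 1: SL = 170.8 + 10*log10(1048.4) = 201.01 dB
Step 2: TL = 20*log10(22882) = 87.19 dB
Step 3: DI = 10*log10(47) = 16.72 dB
Step 4: SE = SL - TL - NL + DI - DT = 201.01 - 87.19 - 66 + 16.72 - 8 = 56.54

56.54 dB


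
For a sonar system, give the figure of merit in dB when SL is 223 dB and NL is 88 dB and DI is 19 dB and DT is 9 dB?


FOM = SL - NL + DI - DT = 223 - 88 + 19 - 9 = 145

145 dB


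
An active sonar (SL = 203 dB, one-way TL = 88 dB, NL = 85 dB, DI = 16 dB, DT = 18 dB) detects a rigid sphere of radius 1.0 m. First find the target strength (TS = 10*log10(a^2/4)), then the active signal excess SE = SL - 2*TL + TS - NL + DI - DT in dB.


Step 1: TS = 10*log10(1.0^2/4) = -6.02 dB
Step 2: SE = SL - 2*TL + TS - NL + DI - DT = 203 - 2*88 + (-6.02) - 85 + 16 - 18 = -66.02

-66.02 dB


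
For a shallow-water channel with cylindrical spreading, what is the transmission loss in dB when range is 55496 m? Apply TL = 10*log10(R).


47.44 dB


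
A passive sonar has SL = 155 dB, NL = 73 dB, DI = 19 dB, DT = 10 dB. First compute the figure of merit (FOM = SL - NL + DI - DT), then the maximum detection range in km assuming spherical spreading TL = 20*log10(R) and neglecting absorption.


Step 1: FOM = SL - NL + DI - DT = 155 - 73 + 19 - 10 = 91 dB
Step 2: at max range FOM = TL = 20*log10(R), so R = 10^(91/20) = 35481.34 m = 35.48 km

35.48 km


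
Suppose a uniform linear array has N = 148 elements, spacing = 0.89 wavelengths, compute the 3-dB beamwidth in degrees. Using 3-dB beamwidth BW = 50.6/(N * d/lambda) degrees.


0.38 deg


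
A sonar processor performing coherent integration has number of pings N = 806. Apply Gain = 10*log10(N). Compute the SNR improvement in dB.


29.06 dB


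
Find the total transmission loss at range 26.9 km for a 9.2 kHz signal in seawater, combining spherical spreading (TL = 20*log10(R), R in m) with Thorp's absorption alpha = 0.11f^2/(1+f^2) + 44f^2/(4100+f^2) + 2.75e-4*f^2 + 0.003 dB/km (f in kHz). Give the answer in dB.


116.17 dB


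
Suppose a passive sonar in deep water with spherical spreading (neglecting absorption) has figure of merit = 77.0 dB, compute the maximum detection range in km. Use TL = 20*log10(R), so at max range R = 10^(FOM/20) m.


At max range FOM = TL, so 20*log10(R) = 77.0
R = 10^(77.0/20) = 7079.46 m = 7.08 km

7.08 km


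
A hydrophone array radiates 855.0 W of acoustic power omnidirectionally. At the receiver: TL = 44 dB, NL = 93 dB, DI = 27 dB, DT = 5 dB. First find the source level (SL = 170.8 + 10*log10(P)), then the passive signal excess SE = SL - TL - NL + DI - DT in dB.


Step 1: SL = 170.8 + 10*log10(855.0) = 200.12 dB
Step 2: SE = SL - TL - NL + DI - DT = 200.12 - 44 - 93 + 27 - 5 = 85.12

85.12 dB


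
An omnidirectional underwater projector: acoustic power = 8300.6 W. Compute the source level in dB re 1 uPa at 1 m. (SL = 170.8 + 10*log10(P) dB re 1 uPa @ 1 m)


SL = 170.8 + 10*log10(8300.6) = 170.8 + 39.19 = 209.99

209.99 dB


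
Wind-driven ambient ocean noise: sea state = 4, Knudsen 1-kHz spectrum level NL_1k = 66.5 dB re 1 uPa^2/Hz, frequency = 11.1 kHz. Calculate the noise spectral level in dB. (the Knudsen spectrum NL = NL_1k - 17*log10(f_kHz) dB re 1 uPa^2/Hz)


NL = NL_1k - 17*log10(f_kHz) = 66.5 - 17*log10(11.1) = 66.5 - (17.77) = 48.73

48.73 dB


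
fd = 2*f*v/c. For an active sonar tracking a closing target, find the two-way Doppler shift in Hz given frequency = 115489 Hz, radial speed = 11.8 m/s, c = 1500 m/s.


fd = 2*f*v/c = 2 * 115489 * 11.8 / 1500 = 1817.03

1817.03 Hz


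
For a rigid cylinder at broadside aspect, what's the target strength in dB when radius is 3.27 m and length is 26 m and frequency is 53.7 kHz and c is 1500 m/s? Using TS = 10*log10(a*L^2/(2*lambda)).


45.97 dB


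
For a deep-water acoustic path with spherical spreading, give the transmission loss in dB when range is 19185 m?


TL = 20*log10(19185) = 85.66

85.66 dB


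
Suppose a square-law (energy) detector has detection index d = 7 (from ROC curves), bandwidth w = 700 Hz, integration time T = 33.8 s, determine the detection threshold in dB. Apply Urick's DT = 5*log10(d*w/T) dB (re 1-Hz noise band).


DT = 5*log10(d*w/T) = 5*log10(7 * 700 / 33.8) = 5*log10(144.97) = 10.81

10.81 dB


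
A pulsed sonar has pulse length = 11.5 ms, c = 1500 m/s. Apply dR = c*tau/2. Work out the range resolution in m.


dR = c*tau/2 = 1500 * 11.5e-3 / 2 = 8.625

8.625 m


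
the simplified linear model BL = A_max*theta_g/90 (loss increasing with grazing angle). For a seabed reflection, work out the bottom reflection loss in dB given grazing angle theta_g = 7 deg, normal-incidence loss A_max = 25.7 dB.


BL = A_max * theta_g / 90 = 25.7 * 7 / 90 = 2.0

2.0 dB


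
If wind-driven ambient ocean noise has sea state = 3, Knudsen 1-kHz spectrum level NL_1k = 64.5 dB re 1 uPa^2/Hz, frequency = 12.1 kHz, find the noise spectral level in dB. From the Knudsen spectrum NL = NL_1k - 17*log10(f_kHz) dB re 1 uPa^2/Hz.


NL = NL_1k - 17*log10(f_kHz) = 64.5 - 17*log10(12.1) = 64.5 - (18.41) = 46.09

46.09 dB


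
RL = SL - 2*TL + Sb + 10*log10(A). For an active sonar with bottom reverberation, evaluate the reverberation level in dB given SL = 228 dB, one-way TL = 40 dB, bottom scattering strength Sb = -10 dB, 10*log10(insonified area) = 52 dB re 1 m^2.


RL = SL - 2*TL + Sb + 10*log10(A) = 228 - 2*40 + (-10) + 52 = 190

190 dB


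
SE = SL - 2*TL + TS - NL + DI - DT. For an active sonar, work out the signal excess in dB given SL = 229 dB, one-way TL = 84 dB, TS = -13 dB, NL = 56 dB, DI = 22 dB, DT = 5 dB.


SE = SL - 2*TL + TS - NL + DI - DT = 229 - 2*84 + (-13) - 56 + 22 - 5 = 9

9 dB


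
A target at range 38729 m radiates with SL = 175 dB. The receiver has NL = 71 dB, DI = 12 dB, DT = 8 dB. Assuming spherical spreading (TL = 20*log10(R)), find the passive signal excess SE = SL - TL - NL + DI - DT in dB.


16.24 dB


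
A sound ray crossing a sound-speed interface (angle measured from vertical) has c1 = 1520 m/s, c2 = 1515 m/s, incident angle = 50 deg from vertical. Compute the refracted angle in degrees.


49.78 deg


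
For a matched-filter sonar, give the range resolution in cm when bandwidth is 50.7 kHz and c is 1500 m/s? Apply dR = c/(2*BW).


dR = c/(2*BW) = 1500 / (2 * 50.7e3) = 0.0148 m = 1.48 cm

1.48 cm


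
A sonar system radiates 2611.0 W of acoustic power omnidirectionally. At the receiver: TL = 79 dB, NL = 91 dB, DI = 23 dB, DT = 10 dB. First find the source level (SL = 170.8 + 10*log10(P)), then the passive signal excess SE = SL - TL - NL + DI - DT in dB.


Step 1: SL = 170.8 + 10*log10(2611.0) = 204.97 dB
Step 2: SE = SL - TL - NL + DI - DT = 204.97 - 79 - 91 + 23 - 10 = 47.97

47.97 dB


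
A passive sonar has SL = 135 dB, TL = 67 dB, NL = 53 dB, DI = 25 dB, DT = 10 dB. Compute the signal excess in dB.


30 dB


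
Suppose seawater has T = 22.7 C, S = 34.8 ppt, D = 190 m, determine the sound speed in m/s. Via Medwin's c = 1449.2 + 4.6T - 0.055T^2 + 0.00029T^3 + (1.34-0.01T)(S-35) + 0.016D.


1531.49 m/s


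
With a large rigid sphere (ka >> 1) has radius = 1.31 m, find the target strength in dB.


TS = 10*log10(1.31^2 / 4) = 10*log10(0.429025) = -3.68

-3.68 dB


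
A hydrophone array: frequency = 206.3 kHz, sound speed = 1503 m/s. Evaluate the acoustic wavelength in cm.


lambda = c/f = 1503 / 206300 = 0.0073 m = 0.73 cm

0.73 cm


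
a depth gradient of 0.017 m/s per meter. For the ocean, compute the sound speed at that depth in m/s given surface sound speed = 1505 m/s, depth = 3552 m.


c = 1505 + 0.017 * 3552 = 1565.384

1565.384 m/s


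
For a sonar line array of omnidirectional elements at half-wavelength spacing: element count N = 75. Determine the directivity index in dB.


18.75 dB


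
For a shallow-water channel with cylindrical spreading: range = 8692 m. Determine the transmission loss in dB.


TL = 10*log10(8692) = 39.39

39.39 dB


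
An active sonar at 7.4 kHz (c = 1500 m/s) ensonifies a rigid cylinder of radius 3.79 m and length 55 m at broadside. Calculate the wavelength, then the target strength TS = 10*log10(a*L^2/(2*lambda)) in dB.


Step 1: lambda = c/f = 1500/7400 = 0.2027 m
Step 2: TS = 10*log10(a*L^2/(2*lambda)) = 10*log10(3.79*55^2/(2*0.2027)) = 44.51

44.51 dB


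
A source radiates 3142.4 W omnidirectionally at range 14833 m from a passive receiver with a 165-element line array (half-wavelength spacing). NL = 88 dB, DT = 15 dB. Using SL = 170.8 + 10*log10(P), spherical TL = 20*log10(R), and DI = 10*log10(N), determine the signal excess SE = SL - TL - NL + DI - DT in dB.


Step 1: SL = 170.8 + 10*log10(3142.4) = 205.77 dB
Step 2: TL = 20*log10(14833) = 83.42 dB
Step 3: DI = 10*log10(165) = 22.17 dB
Step 4: SE = SL - TL - NL + DI - DT = 205.77 - 83.42 - 88 + 22.17 - 15 = 41.52

41.52 dB


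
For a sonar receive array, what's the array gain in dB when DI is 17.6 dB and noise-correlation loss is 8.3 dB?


9.3 dB


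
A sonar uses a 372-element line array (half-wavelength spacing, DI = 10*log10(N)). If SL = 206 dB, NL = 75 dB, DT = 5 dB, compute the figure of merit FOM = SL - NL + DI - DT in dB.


151.71 dB


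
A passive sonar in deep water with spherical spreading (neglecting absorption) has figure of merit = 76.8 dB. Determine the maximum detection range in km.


At max range FOM = TL, so 20*log10(R) = 76.8
R = 10^(76.8/20) = 6918.31 m = 6.92 km

6.92 km


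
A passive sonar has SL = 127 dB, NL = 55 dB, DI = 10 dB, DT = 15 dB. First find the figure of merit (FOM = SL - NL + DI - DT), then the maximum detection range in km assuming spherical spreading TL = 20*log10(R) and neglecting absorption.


Step 1: FOM = SL - NL + DI - DT = 127 - 55 + 10 - 15 = 67 dB
Step 2: at max range FOM = TL = 20*log10(R), so R = 10^(67/20) = 2238.72 m = 2.24 km

2.24 km


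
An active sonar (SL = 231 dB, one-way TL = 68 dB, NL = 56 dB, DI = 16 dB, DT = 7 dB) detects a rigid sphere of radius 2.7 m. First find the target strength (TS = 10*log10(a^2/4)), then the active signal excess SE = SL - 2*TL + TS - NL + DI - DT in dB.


Step 1: TS = 10*log10(2.7^2/4) = 2.61 dB
Step 2: SE = SL - 2*TL + TS - NL + DI - DT = 231 - 2*68 + (2.61) - 56 + 16 - 7 = 50.61

50.61 dB


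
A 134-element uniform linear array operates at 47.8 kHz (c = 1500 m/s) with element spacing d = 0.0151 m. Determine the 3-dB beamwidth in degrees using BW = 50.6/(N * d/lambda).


0.78 deg


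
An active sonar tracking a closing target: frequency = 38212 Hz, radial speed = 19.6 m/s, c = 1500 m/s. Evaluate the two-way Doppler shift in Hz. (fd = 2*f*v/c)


998.61 Hz


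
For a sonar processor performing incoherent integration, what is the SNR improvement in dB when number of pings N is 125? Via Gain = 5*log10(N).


Gain = 5*log10(125) = 10.48

10.48 dB


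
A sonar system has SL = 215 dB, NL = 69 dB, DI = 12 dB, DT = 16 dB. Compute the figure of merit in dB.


142 dB


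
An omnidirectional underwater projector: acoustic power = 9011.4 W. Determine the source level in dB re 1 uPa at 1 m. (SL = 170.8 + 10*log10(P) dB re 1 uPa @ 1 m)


SL = 170.8 + 10*log10(9011.4) = 170.8 + 39.55 = 210.35

210.35 dB


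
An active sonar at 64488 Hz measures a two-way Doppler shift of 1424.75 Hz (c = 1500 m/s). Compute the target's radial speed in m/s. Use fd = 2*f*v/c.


From fd = 2*f*v/c, v = c*fd/(2*f) = 1500 * 1424.75 / (2*64488) = 16.57

16.57 m/s


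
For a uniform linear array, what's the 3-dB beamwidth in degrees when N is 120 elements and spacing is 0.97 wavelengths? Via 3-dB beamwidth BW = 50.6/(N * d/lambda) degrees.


0.43 deg


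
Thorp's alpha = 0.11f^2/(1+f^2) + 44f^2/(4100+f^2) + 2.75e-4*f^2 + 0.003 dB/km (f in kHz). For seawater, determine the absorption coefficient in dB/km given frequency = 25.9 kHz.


6.484 dB/km


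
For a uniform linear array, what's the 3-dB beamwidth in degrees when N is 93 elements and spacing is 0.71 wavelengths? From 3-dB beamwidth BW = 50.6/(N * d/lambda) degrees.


BW = 50.6 / (93 * 0.71) = 50.6 / 66.03 = 0.77

0.77 deg


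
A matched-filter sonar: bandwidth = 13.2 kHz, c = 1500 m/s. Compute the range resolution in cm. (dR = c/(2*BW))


dR = c/(2*BW) = 1500 / (2 * 13.2e3) = 0.0568 m = 5.68 cm

5.68 cm


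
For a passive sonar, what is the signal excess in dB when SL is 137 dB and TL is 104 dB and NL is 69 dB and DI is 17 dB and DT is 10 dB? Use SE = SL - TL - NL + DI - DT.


SE = SL - TL - NL + DI - DT = 137 - 104 - 69 + 17 - 10 = -29

-29 dB


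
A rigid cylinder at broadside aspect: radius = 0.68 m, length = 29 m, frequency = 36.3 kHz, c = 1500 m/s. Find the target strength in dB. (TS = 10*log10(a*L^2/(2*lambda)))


38.4 dB


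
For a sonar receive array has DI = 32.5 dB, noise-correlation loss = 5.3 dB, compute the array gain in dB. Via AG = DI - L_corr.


AG = DI - L_corr = 32.5 - 5.3 = 27.2

27.2 dB


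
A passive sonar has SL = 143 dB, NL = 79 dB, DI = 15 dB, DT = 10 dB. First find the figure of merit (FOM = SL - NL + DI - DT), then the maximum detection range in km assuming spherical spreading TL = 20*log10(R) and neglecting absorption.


Step 1: FOM = SL - NL + DI - DT = 143 - 79 + 15 - 10 = 69 dB
Step 2: at max range FOM = TL = 20*log10(R), so R = 10^(69/20) = 2818.38 m = 2.82 km

2.82 km


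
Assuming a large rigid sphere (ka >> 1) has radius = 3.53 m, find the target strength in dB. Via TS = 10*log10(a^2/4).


4.93 dB


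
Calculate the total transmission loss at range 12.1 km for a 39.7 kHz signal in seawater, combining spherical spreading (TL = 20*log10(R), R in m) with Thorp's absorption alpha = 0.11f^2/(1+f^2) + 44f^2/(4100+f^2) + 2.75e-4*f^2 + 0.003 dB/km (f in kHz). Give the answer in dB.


Step 1 (Thorp): alpha = 0.11*1576.09/(1+1576.09) + 44*1576.09/(4100+1576.09) + 2.75e-4*1576.09 + 0.003 = 12.7639 dB/km
Step 2: TL_spread = 20*log10(12100) = 81.66 dB
Step 3: TL_abs = alpha*R = 12.7639 * 12.1 = 154.44 dB
Step 4: TL_total = 81.66 + 154.44 = 236.1

236.1 dB


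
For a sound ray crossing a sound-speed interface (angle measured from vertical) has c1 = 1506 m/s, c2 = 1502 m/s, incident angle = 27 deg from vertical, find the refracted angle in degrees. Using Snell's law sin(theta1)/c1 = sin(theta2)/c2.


sin(theta2) = (c2/c1)*sin(theta1) = (1502/1506)*sin(27 deg) = 0.45278
theta2 = arcsin(0.45278) = 26.92

26.92 deg


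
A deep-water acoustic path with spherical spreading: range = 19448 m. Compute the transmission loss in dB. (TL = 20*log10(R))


85.78 dB


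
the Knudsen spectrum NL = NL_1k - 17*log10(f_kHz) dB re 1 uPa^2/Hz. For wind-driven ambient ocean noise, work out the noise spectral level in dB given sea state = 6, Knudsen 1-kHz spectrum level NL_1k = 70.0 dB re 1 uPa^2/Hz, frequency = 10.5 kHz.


NL = NL_1k - 17*log10(f_kHz) = 70.0 - 17*log10(10.5) = 70.0 - (17.36) = 52.64

52.64 dB


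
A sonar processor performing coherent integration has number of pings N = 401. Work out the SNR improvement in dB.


26.03 dB


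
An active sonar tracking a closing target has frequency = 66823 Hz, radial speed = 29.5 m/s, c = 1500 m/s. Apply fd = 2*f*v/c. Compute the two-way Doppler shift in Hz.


2628.37 Hz


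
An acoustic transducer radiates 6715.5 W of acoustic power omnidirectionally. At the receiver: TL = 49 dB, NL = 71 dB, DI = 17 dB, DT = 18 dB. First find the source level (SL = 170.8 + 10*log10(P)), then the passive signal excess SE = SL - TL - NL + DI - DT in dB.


Step 1: SL = 170.8 + 10*log10(6715.5) = 209.07 dB
Step 2: SE = SL - TL - NL + DI - DT = 209.07 - 49 - 71 + 17 - 18 = 88.07

88.07 dB


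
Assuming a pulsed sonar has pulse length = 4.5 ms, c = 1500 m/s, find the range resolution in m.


dR = c*tau/2 = 1500 * 4.5e-3 / 2 = 3.375

3.375 m


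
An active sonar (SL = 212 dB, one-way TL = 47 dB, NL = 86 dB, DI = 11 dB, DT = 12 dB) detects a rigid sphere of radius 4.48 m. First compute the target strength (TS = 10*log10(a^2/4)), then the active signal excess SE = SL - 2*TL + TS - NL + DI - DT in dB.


Step 1: TS = 10*log10(4.48^2/4) = 7.0 dB
Step 2: SE = SL - 2*TL + TS - NL + DI - DT = 212 - 2*47 + (7.0) - 86 + 11 - 12 = 38.0

38.0 dB


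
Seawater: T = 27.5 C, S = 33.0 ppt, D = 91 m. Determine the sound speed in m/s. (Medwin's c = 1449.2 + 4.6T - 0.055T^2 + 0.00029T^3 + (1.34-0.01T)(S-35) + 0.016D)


1539.46 m/s


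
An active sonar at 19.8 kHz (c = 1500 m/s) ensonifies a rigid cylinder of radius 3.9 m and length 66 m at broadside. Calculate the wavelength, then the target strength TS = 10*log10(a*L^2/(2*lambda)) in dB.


Step 1: lambda = c/f = 1500/19800 = 0.07576 m
Step 2: TS = 10*log10(a*L^2/(2*lambda)) = 10*log10(3.9*66^2/(2*0.07576)) = 50.5

50.5 dB


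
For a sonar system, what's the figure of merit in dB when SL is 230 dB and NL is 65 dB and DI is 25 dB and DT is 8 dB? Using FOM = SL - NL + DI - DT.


FOM = SL - NL + DI - DT = 230 - 65 + 25 - 8 = 182

182 dB


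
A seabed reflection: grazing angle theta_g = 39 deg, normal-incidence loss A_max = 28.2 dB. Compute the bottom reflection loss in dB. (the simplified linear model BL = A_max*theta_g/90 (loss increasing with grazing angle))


12.22 dB


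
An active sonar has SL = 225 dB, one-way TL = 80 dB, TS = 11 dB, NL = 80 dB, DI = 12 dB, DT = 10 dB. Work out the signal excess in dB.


SE = SL - 2*TL + TS - NL + DI - DT = 225 - 2*80 + (11) - 80 + 12 - 10 = -2

-2 dB


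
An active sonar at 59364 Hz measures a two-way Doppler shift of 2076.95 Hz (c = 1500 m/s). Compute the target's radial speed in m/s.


From fd = 2*f*v/c, v = c*fd/(2*f) = 1500 * 2076.95 / (2*59364) = 26.24

26.24 m/s


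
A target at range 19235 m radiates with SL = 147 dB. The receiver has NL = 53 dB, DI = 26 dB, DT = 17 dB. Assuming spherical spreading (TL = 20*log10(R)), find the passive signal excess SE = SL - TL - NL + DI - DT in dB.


Step 1: TL = 20*log10(19235) = 85.68 dB
Step 2: SE = 147 - 85.68 - 53 + 26 - 17 = 17.32

17.32 dB


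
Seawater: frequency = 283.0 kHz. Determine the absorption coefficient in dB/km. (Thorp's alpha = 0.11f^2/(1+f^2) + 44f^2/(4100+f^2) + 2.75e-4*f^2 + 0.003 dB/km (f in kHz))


f^2 = 80089.0
alpha = 0.11*80089.0/(1+80089.0) + 44*80089.0/(4100+80089.0) + 2.75e-4*80089.0 + 0.003 = 63.995

63.995 dB/km


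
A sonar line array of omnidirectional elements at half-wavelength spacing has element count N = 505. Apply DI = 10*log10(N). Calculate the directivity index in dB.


DI = 10*log10(505) = 27.03

27.03 dB


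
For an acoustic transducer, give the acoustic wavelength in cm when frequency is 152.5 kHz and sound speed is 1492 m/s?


lambda = c/f = 1492 / 152500 = 0.0098 m = 0.98 cm

0.98 cm


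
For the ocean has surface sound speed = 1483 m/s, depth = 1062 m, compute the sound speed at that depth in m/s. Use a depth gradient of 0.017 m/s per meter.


c = 1483 + 0.017 * 1062 = 1501.054

1501.054 m/s


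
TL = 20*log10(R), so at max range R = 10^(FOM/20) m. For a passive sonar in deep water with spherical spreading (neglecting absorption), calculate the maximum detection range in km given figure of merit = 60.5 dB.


1.06 km


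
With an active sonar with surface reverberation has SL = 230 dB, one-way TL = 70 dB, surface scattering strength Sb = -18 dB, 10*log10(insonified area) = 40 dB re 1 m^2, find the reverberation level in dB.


RL = SL - 2*TL + Sb + 10*log10(A) = 230 - 2*70 + (-18) + 40 = 112

112 dB


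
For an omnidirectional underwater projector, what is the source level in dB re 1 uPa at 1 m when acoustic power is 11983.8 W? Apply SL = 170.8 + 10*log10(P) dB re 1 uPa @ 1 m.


SL = 170.8 + 10*log10(11983.8) = 170.8 + 40.79 = 211.59

211.59 dB


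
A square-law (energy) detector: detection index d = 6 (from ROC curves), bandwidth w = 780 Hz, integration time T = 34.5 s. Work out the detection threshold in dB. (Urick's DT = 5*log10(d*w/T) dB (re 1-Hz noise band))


DT = 5*log10(d*w/T) = 5*log10(6 * 780 / 34.5) = 5*log10(135.65) = 10.66

10.66 dB


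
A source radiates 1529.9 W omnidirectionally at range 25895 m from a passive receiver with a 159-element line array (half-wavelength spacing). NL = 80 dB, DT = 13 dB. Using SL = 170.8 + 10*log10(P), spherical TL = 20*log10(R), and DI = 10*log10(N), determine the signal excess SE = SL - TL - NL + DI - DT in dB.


43.4 dB


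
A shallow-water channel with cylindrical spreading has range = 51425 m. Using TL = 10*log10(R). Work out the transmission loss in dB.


TL = 10*log10(51425) = 47.11

47.11 dB


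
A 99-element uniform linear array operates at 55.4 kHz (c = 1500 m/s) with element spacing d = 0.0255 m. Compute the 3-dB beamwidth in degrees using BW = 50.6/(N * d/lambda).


Step 1: lambda = 1500/55400 = 0.02708 m
Step 2: d/lambda = 0.0255/0.02708 = 0.9417
Step 3: BW = 50.6/(N * d/lambda) = 50.6/(99 * 0.9417) = 0.54

0.54 deg


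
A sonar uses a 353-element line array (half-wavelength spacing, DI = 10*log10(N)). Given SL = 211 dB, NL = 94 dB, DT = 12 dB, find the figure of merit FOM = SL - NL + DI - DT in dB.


Step 1: DI = 10*log10(353) = 25.48 dB
Step 2: FOM = SL - NL + DI - DT = 211 - 94 + 25.48 - 12 = 130.48

130.48 dB


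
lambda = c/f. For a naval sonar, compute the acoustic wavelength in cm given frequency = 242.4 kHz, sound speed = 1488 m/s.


lambda = c/f = 1488 / 242400 = 0.0061 m = 0.61 cm

0.61 cm


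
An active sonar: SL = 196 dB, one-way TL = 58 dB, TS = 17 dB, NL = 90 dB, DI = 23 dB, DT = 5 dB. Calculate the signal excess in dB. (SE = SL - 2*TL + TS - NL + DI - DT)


SE = SL - 2*TL + TS - NL + DI - DT = 196 - 2*58 + (17) - 90 + 23 - 5 = 25

25 dB


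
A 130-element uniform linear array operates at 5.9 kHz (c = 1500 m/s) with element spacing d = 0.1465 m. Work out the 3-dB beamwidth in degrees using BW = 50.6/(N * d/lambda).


0.68 deg


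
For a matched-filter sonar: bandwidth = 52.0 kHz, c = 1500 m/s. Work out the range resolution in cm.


dR = c/(2*BW) = 1500 / (2 * 52.0e3) = 0.0144 m = 1.44 cm

1.44 cm


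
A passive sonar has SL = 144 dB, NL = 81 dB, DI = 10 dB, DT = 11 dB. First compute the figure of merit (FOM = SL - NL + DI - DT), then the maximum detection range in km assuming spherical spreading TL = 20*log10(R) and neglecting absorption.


Step 1: FOM = SL - NL + DI - DT = 144 - 81 + 10 - 11 = 62 dB
Step 2: at max range FOM = TL = 20*log10(R), so R = 10^(62/20) = 1258.93 m = 1.26 km

1.26 km


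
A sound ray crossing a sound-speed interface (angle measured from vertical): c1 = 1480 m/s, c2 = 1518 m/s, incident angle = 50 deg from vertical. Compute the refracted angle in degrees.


51.79 deg


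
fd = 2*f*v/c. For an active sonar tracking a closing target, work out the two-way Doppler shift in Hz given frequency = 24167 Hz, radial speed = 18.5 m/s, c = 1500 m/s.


fd = 2*f*v/c = 2 * 24167 * 18.5 / 1500 = 596.12

596.12 Hz


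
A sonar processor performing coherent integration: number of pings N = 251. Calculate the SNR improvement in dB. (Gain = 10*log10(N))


24.0 dB


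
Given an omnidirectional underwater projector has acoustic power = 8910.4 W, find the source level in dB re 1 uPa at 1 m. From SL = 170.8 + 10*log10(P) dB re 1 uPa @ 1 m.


SL = 170.8 + 10*log10(8910.4) = 170.8 + 39.5 = 210.3

210.3 dB


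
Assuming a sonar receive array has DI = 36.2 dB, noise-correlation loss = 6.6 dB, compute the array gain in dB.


29.6 dB


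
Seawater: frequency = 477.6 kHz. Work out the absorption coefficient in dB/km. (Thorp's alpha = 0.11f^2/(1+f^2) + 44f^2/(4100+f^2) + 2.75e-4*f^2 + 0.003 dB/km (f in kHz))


106.064 dB/km


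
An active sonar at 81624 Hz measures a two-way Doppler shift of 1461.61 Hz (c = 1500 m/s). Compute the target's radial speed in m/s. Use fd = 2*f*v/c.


13.43 m/s


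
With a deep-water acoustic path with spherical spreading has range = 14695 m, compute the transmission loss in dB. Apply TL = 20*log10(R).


TL = 20*log10(14695) = 83.34

83.34 dB


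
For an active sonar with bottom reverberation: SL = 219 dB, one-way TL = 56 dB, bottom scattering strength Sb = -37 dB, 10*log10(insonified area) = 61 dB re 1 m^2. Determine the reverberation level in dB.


RL = SL - 2*TL + Sb + 10*log10(A) = 219 - 2*56 + (-37) + 61 = 131

131 dB


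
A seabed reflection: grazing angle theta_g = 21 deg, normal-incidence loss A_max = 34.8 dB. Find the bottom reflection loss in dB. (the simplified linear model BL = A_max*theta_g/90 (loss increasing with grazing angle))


BL = A_max * theta_g / 90 = 34.8 * 21 / 90 = 8.12

8.12 dB


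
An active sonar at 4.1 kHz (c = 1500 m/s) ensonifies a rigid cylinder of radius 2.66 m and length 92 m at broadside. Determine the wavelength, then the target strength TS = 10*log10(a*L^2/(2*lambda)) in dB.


Step 1: lambda = c/f = 1500/4100 = 0.36585 m
Step 2: TS = 10*log10(a*L^2/(2*lambda)) = 10*log10(2.66*92^2/(2*0.36585)) = 44.88

44.88 dB


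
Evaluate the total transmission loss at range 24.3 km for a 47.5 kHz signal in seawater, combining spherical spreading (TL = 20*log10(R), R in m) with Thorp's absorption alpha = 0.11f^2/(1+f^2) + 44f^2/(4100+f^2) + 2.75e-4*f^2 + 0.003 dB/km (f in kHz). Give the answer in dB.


Step 1 (Thorp): alpha = 0.11*2256.25/(1+2256.25) + 44*2256.25/(4100+2256.25) + 2.75e-4*2256.25 + 0.003 = 16.3519 dB/km
Step 2: TL_spread = 20*log10(24300) = 87.71 dB
Step 3: TL_abs = alpha*R = 16.3519 * 24.3 = 397.35 dB
Step 4: TL_total = 87.71 + 397.35 = 485.06

485.06 dB


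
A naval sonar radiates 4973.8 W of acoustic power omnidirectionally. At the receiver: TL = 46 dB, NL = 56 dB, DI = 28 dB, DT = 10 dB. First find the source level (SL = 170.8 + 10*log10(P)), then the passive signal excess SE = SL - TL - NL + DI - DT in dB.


Step 1: SL = 170.8 + 10*log10(4973.8) = 207.77 dB
Step 2: SE = SL - TL - NL + DI - DT = 207.77 - 46 - 56 + 28 - 10 = 123.77

123.77 dB


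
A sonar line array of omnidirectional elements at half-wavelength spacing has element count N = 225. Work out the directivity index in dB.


DI = 10*log10(225) = 23.52

23.52 dB


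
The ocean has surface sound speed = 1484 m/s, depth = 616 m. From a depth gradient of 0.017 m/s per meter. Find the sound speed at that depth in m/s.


c = 1484 + 0.017 * 616 = 1494.472

1494.472 m/s


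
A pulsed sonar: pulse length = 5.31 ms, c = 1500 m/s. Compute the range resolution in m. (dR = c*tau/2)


3.9825 m


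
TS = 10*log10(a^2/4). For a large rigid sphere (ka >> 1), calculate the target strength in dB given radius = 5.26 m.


TS = 10*log10(5.26^2 / 4) = 10*log10(6.9169) = 8.4

8.4 dB


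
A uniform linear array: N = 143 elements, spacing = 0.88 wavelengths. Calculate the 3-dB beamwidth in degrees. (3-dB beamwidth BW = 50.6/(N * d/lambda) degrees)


BW = 50.6 / (143 * 0.88) = 50.6 / 125.84 = 0.4

0.4 deg


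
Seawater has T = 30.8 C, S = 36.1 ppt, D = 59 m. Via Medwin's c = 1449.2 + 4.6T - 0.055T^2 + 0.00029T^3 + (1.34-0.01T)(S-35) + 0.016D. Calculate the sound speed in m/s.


1549.26 m/s


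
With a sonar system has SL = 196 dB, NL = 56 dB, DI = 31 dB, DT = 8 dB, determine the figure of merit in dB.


FOM = SL - NL + DI - DT = 196 - 56 + 31 - 8 = 163

163 dB


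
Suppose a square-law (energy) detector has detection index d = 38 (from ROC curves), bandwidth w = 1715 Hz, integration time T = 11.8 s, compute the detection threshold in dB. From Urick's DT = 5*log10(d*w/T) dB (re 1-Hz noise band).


DT = 5*log10(d*w/T) = 5*log10(38 * 1715 / 11.8) = 5*log10(5522.88) = 18.71

18.71 dB


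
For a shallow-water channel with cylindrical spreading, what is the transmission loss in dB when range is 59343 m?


TL = 10*log10(59343) = 47.73

47.73 dB


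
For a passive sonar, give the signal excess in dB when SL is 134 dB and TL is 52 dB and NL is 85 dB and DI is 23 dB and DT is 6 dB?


SE = SL - TL - NL + DI - DT = 134 - 52 - 85 + 23 - 6 = 14

14 dB


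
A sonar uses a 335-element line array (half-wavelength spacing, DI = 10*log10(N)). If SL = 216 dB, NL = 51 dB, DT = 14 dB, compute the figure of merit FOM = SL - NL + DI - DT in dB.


Step 1: DI = 10*log10(335) = 25.25 dB
Step 2: FOM = SL - NL + DI - DT = 216 - 51 + 25.25 - 14 = 176.25

176.25 dB


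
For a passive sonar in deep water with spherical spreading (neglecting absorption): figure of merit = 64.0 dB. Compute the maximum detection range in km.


At max range FOM = TL, so 20*log10(R) = 64.0
R = 10^(64.0/20) = 1584.89 m = 1.58 km

1.58 km


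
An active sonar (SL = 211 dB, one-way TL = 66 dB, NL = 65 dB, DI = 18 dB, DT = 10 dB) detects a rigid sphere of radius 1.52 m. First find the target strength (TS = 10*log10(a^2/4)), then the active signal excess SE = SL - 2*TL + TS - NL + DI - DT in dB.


Step 1: TS = 10*log10(1.52^2/4) = -2.38 dB
Step 2: SE = SL - 2*TL + TS - NL + DI - DT = 211 - 2*66 + (-2.38) - 65 + 18 - 10 = 19.62

19.62 dB


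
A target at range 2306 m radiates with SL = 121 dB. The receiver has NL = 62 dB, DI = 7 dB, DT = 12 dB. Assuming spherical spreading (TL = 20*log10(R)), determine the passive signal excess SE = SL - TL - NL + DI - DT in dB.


Step 1: TL = 20*log10(2306) = 67.26 dB
Step 2: SE = 121 - 67.26 - 62 + 7 - 12 = -13.26

-13.26 dB


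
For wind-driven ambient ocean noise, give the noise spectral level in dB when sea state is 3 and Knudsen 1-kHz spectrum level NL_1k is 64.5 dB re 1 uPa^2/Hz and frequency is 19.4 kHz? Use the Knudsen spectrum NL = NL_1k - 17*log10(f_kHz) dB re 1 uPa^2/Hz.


NL = NL_1k - 17*log10(f_kHz) = 64.5 - 17*log10(19.4) = 64.5 - (21.89) = 42.61

42.61 dB


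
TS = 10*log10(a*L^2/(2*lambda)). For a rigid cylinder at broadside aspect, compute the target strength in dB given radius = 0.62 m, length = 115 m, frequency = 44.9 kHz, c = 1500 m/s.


lambda = 1500/44900 = 0.03341 m
TS = 10*log10(0.62*115^2/(2*0.03341)) = 50.89

50.89 dB


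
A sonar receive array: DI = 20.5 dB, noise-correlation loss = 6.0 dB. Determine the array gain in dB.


14.5 dB


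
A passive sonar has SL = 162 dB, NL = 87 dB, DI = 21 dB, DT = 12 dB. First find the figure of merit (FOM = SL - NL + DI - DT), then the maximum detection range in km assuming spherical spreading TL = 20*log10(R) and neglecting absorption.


Step 1: FOM = SL - NL + DI - DT = 162 - 87 + 21 - 12 = 84 dB
Step 2: at max range FOM = TL = 20*log10(R), so R = 10^(84/20) = 15848.93 m = 15.85 km

15.85 km


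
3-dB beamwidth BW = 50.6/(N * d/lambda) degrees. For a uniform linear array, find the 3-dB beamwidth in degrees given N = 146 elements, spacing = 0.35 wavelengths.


BW = 50.6 / (146 * 0.35) = 50.6 / 51.1 = 0.99

0.99 deg


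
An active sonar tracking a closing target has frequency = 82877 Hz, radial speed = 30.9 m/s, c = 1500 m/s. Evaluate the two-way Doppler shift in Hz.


3414.53 Hz


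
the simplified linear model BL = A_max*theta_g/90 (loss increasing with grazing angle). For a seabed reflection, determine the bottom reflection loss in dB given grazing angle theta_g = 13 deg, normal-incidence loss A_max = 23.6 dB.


3.41 dB


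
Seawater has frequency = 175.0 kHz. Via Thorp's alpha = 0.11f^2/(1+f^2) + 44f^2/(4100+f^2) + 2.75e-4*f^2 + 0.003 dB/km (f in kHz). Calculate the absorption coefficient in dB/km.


47.34 dB/km


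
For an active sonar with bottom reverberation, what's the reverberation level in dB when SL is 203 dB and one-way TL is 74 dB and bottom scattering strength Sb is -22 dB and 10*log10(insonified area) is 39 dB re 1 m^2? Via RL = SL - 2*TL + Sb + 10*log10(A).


72 dB


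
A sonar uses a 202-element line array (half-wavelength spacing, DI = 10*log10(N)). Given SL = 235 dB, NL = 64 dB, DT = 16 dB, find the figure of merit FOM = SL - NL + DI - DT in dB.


178.05 dB


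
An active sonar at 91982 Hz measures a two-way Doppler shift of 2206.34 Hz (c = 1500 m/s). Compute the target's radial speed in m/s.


17.99 m/s


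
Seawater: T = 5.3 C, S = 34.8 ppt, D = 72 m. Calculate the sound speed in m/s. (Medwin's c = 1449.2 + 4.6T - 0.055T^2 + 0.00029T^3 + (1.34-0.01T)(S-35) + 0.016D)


c = 1449.2 + 4.6*5.3 - 0.055*5.3^2 + 0.00029*5.3^3 + (1.34 - 0.01*5.3)*(34.8 - 35) + 0.016*72 = 1472.97

1472.97 m/s


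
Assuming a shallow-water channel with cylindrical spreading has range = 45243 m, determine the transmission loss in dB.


TL = 10*log10(45243) = 46.56

46.56 dB


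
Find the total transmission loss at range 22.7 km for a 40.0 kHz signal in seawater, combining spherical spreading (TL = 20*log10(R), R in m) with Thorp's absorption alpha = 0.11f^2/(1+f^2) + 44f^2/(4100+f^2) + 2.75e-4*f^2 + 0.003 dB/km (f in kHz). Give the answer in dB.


Step 1 (Thorp): alpha = 0.11*1600.0/(1+1600.0) + 44*1600.0/(4100+1600.0) + 2.75e-4*1600.0 + 0.003 = 12.9038 dB/km
Step 2: TL_spread = 20*log10(22700) = 87.12 dB
Step 3: TL_abs = alpha*R = 12.9038 * 22.7 = 292.92 dB
Step 4: TL_total = 87.12 + 292.92 = 380.04

380.04 dB


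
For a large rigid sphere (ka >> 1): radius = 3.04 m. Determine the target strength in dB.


3.64 dB


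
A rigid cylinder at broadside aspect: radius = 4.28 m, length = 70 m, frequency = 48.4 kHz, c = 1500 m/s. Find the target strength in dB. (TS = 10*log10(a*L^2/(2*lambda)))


lambda = 1500/48400 = 0.03099 m
TS = 10*log10(4.28*70^2/(2*0.03099)) = 55.29

55.29 dB


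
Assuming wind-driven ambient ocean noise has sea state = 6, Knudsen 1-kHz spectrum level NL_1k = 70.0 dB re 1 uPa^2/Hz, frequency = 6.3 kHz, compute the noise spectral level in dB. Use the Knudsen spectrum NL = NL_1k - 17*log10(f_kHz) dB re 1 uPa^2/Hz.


56.41 dB


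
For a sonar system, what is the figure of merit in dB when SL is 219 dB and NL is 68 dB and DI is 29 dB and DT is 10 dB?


170 dB


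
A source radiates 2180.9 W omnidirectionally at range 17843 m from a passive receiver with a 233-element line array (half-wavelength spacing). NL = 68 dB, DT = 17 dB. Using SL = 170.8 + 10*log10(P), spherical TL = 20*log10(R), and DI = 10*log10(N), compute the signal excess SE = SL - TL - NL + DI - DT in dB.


Step 1: SL = 170.8 + 10*log10(2180.9) = 204.19 dB
Step 2: TL = 20*log10(17843) = 85.03 dB
Step 3: DI = 10*log10(233) = 23.67 dB
Step 4: SE = SL - TL - NL + DI - DT = 204.19 - 85.03 - 68 + 23.67 - 17 = 57.83

57.83 dB


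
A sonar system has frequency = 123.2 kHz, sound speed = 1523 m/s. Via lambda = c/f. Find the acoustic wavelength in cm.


lambda = c/f = 1523 / 123200 = 0.0124 m = 1.24 cm

1.24 cm
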